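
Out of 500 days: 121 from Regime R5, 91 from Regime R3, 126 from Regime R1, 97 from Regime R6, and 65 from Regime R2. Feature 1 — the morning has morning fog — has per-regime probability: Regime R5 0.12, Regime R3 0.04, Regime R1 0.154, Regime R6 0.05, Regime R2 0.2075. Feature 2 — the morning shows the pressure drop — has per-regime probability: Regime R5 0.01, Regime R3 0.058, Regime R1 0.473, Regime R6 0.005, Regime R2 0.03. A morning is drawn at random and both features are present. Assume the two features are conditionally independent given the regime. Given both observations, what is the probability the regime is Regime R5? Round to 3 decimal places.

0.015

Unnormalized posteriors (prior × likelihood):
  Regime R5: 0.242 × 0.12 × 0.01 = 0.0002904
  Regime R3: 0.182 × 0.04 × 0.058 = 0.00042224
  Regime R1: 0.252 × 0.154 × 0.473 = 0.018356184
  Regime R6: 0.194 × 0.05 × 0.005 = 0.0000485
  Regime R2: 0.13 × 0.2075 × 0.03 = 0.00080925
Normalizing constant = 0.019926574.
P(Regime R5 | evidence) = 0.0002904 / 0.019926574 ≈ 0.015.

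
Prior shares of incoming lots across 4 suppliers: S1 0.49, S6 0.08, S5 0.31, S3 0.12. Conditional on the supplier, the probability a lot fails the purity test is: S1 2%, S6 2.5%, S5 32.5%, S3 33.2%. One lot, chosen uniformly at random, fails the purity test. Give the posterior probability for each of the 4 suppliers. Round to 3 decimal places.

Compute prior × likelihood for every hypothesis:
  S1: 0.49 × 0.02 = 0.0098
  S6: 0.08 × 0.025 = 0.002
  S5: 0.31 × 0.325 = 0.10075
  S3: 0.12 × 0.332 = 0.03984
Sum = 0.15239.
P(S1 | off-spec) = 0.0098/0.15239 ≈ 0.064
P(S6 | off-spec) = 0.002/0.15239 ≈ 0.013
P(S5 | off-spec) = 0.10075/0.15239 ≈ 0.661
P(S3 | off-spec) = 0.03984/0.15239 ≈ 0.261

S1 0.064, S6 0.013, S5 0.661, S3 0.261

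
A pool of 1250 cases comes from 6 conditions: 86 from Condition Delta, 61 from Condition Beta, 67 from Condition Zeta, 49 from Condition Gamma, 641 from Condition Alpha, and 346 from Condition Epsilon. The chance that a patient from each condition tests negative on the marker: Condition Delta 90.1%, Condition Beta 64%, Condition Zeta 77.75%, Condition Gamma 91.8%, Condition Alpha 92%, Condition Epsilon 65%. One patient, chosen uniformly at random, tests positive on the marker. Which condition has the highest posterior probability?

Condition Epsilon

Taking complements, P(marker-positive | each) = Condition Delta 0.099, Condition Beta 0.36, Condition Zeta 0.2225, Condition Gamma 0.082, Condition Alpha 0.08, Condition Epsilon 0.35.
By Bayes' rule, posterior ∝ prior × likelihood:
  Condition Delta: 0.0688 × 0.099 = 0.0068112
  Condition Beta: 0.0488 × 0.36 = 0.017568
  Condition Zeta: 0.0536 × 0.2225 = 0.011926
  Condition Gamma: 0.0392 × 0.082 = 0.0032144
  Condition Alpha: 0.5128 × 0.08 = 0.041024
  Condition Epsilon: 0.2768 × 0.35 = 0.09688
Total = 0.1774236.
Largest term belongs to Condition Epsilon, so Condition Epsilon is most probable.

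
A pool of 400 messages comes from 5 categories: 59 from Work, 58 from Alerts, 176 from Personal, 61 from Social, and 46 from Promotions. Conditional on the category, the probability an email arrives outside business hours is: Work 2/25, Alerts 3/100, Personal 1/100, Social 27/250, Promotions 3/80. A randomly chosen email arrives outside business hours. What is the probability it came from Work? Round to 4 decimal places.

0.2855

Prior × likelihood for each hypothesis:
  Work: 0.1475 × 0.08 = 0.0118
  Alerts: 0.145 × 0.03 = 0.00435
  Personal: 0.44 × 0.01 = 0.0044
  Social: 0.1525 × 0.108 = 0.01647
  Promotions: 0.115 × 0.0375 = 0.0043125
Normalizing constant = 0.0413325.
P(Work | evidence) = 0.0118 / 0.0413325 ≈ 0.2855.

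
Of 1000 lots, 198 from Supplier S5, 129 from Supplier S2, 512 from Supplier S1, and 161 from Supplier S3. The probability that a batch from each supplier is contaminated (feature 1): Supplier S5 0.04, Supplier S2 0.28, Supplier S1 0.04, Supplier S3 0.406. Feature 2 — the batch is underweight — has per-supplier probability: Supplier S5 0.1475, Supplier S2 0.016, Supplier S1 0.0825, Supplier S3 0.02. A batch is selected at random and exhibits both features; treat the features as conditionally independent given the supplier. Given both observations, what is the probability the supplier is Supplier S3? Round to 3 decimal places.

0.276

Prior × likelihood for each hypothesis:
  Supplier S5: 0.198 × 0.04 × 0.1475 = 0.0011682
  Supplier S2: 0.129 × 0.28 × 0.016 = 0.00057792
  Supplier S1: 0.512 × 0.04 × 0.0825 = 0.0016896
  Supplier S3: 0.161 × 0.406 × 0.02 = 0.00130732
Normalizing constant = 0.00474304.
P(Supplier S3 | evidence) = 0.00130732 / 0.00474304 ≈ 0.276.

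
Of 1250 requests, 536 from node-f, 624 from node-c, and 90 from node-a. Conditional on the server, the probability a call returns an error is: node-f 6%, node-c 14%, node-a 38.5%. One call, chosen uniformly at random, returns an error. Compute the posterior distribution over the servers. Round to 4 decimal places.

node-f 0.2086, node-c 0.5666, node-a 0.2248

By Bayes' rule, posterior ∝ prior × likelihood:
  node-f: 0.4288 × 0.06 = 0.025728
  node-c: 0.4992 × 0.14 = 0.069888
  node-a: 0.072 × 0.385 = 0.02772
Normalizing constant = 0.123336.
P(node-f | error) = 0.025728/0.123336 ≈ 0.2086
P(node-c | error) = 0.069888/0.123336 ≈ 0.5666
P(node-a | error) = 0.02772/0.123336 ≈ 0.2248
(Check: 0.2086+0.5666+0.2248 = 1.0000.)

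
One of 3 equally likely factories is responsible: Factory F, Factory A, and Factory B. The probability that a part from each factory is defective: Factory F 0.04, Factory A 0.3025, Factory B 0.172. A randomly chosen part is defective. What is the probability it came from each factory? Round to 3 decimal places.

Factory F 0.078, Factory A 0.588, Factory B 0.334

Since the prior is uniform, the posterior is proportional to the likelihood:
  Factory F: 0.04
  Factory A: 0.3025
  Factory B: 0.172
Total = 0.5145.
P(Factory F | defective) = 0.04/0.5145 ≈ 0.078
P(Factory A | defective) = 0.3025/0.5145 ≈ 0.588
P(Factory B | defective) = 0.172/0.5145 ≈ 0.334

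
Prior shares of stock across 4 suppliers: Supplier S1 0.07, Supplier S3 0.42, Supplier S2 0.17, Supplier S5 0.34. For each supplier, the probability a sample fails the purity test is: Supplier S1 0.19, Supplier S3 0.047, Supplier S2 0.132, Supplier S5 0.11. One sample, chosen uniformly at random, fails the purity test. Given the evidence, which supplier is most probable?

Prior × likelihood for each hypothesis:
  Supplier S1: 0.07 × 0.19 = 0.0133
  Supplier S3: 0.42 × 0.047 = 0.01974
  Supplier S2: 0.17 × 0.132 = 0.02244
  Supplier S5: 0.34 × 0.11 = 0.0374
Normalizing constant = 0.09288.
Largest term belongs to Supplier S5, so Supplier S5 is most probable.

Supplier S5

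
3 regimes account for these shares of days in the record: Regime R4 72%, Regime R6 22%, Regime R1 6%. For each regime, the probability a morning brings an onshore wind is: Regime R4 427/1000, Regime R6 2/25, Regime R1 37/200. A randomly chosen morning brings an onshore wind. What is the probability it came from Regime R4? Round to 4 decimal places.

Compute prior × likelihood for every hypothesis:
  Regime R4: 0.72 × 0.427 = 0.30744
  Regime R6: 0.22 × 0.08 = 0.0176
  Regime R1: 0.06 × 0.185 = 0.0111
Sum = 0.33614.
P(Regime R4 | evidence) = 0.30744 / 0.33614 ≈ 0.9146.

0.9146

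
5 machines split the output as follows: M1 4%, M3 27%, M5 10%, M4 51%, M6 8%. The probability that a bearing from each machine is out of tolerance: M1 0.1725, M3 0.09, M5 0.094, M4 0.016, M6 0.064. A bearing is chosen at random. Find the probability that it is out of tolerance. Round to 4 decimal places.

Compute prior × likelihood for every hypothesis:
  M1: 0.04 × 0.1725 = 0.0069
  M3: 0.27 × 0.09 = 0.0243
  M5: 0.1 × 0.094 = 0.0094
  M4: 0.51 × 0.016 = 0.00816
  M6: 0.08 × 0.064 = 0.00512
P(oversize) = 0.0069 + 0.0243 + 0.0094 + 0.00816 + 0.00512 = 0.05388 → 0.0539.

0.0539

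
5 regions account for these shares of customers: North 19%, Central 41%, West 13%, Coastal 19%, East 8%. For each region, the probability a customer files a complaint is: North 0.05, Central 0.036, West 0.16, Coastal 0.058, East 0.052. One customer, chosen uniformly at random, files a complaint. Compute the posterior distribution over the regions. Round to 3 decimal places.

North 0.158, Central 0.245, West 0.345, Coastal 0.183, East 0.069

Compute prior × likelihood for every hypothesis:
  North: 0.19 × 0.05 = 0.0095
  Central: 0.41 × 0.036 = 0.01476
  West: 0.13 × 0.16 = 0.0208
  Coastal: 0.19 × 0.058 = 0.01102
  East: 0.08 × 0.052 = 0.00416
Total = 0.06024.
P(North | complaint) = 0.0095/0.06024 ≈ 0.158
P(Central | complaint) = 0.01476/0.06024 ≈ 0.245
P(West | complaint) = 0.0208/0.06024 ≈ 0.345
P(Coastal | complaint) = 0.01102/0.06024 ≈ 0.183
P(East | complaint) = 0.00416/0.06024 ≈ 0.069
(Check: 0.158+0.245+0.345+0.183+0.069 = 1.000.)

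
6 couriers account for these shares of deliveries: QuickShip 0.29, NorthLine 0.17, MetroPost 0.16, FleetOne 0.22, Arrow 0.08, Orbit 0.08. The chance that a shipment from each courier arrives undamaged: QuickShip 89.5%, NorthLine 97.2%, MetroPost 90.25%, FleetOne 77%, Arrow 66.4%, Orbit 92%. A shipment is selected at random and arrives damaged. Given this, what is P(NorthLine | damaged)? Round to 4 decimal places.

Taking complements, P(damaged | each) = QuickShip 0.105, NorthLine 0.028, MetroPost 0.0975, FleetOne 0.23, Arrow 0.336, Orbit 0.08.
Unnormalized posteriors (prior × likelihood):
  QuickShip: 0.29 × 0.105 = 0.03045
  NorthLine: 0.17 × 0.028 = 0.00476
  MetroPost: 0.16 × 0.0975 = 0.0156
  FleetOne: 0.22 × 0.23 = 0.0506
  Arrow: 0.08 × 0.336 = 0.02688
  Orbit: 0.08 × 0.08 = 0.0064
Total = 0.13469.
P(NorthLine | evidence) = 0.00476 / 0.13469 ≈ 0.0353.

0.0353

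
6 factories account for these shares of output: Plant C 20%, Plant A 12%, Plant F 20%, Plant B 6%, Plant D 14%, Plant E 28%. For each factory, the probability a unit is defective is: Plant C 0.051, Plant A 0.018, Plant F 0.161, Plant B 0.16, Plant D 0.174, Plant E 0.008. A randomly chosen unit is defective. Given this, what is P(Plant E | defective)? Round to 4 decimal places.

By Bayes' rule, posterior ∝ prior × likelihood:
  Plant C: 0.2 × 0.051 = 0.0102
  Plant A: 0.12 × 0.018 = 0.00216
  Plant F: 0.2 × 0.161 = 0.0322
  Plant B: 0.06 × 0.16 = 0.0096
  Plant D: 0.14 × 0.174 = 0.02436
  Plant E: 0.28 × 0.008 = 0.00224
Sum = 0.08076.
P(Plant E | evidence) = 0.00224 / 0.08076 ≈ 0.0277.

0.0277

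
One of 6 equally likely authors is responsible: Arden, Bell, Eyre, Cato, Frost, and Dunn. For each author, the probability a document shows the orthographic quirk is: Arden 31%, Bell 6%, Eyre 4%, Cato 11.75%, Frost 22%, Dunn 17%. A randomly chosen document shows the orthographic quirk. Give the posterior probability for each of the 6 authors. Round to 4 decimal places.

Arden 0.3379, Bell 0.0654, Eyre 0.0436, Cato 0.1281, Frost 0.2398, Dunn 0.1853

Since the prior is uniform, the posterior is proportional to the likelihood:
  Arden: 0.31
  Bell: 0.06
  Eyre: 0.04
  Cato: 0.1175
  Frost: 0.22
  Dunn: 0.17
Sum = 0.9175.
P(Arden | quirk) = 0.31/0.9175 ≈ 0.3379
P(Bell | quirk) = 0.06/0.9175 ≈ 0.0654
P(Eyre | quirk) = 0.04/0.9175 ≈ 0.0436
P(Cato | quirk) = 0.1175/0.9175 ≈ 0.1281
P(Frost | quirk) = 0.22/0.9175 ≈ 0.2398
P(Dunn | quirk) = 0.17/0.9175 ≈ 0.1853
(Check: 0.3379+0.0654+0.0436+0.1281+0.2398+0.1853 = 1.0001.)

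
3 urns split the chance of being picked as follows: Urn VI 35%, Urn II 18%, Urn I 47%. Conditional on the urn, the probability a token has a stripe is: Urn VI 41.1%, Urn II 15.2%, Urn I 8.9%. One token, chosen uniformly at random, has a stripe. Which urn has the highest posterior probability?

Prior × likelihood for each hypothesis:
  Urn VI: 0.35 × 0.411 = 0.14385
  Urn II: 0.18 × 0.152 = 0.02736
  Urn I: 0.47 × 0.089 = 0.04183
Sum = 0.21304.
Largest term belongs to Urn VI, so Urn VI is most probable.

Urn VI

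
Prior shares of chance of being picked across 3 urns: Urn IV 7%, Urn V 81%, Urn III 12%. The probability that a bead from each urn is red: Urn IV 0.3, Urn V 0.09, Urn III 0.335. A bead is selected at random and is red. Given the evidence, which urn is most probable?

Prior × likelihood for each hypothesis:
  Urn IV: 0.07 × 0.3 = 0.021
  Urn V: 0.81 × 0.09 = 0.0729
  Urn III: 0.12 × 0.335 = 0.0402
Total = 0.1341.
Largest term belongs to Urn V, so Urn V is most probable.

Urn V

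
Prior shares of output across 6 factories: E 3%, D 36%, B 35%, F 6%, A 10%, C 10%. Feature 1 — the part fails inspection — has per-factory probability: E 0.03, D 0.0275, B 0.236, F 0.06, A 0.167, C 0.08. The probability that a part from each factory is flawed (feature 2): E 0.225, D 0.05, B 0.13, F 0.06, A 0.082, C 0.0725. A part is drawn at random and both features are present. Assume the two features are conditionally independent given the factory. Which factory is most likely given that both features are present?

B

By Bayes' rule, posterior ∝ prior × likelihood:
  E: 0.03 × 0.03 × 0.225 = 0.0002025
  D: 0.36 × 0.0275 × 0.05 = 0.000495
  B: 0.35 × 0.236 × 0.13 = 0.010738
  F: 0.06 × 0.06 × 0.06 = 0.000216
  A: 0.1 × 0.167 × 0.082 = 0.0013694
  C: 0.1 × 0.08 × 0.0725 = 0.00058
Total = 0.0136009.
Largest term belongs to B, so B is most probable.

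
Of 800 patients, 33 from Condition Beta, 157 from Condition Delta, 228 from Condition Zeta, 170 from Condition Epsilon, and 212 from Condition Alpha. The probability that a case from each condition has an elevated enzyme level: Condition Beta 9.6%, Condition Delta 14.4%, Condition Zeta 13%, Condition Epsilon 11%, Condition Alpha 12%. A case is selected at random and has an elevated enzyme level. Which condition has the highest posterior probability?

Condition Zeta

Unnormalized posteriors (prior × likelihood):
  Condition Beta: 0.04125 × 0.096 = 0.00396
  Condition Delta: 0.19625 × 0.144 = 0.02826
  Condition Zeta: 0.285 × 0.13 = 0.03705
  Condition Epsilon: 0.2125 × 0.11 = 0.023375
  Condition Alpha: 0.265 × 0.12 = 0.0318
Normalizing constant = 0.124445.
Largest term belongs to Condition Zeta, so Condition Zeta is most probable.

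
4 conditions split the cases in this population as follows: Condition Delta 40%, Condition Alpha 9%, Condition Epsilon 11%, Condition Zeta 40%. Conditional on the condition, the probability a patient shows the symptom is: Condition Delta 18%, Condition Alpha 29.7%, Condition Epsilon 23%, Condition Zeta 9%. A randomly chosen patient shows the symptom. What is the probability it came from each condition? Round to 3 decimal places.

Prior × likelihood for each hypothesis:
  Condition Delta: 0.4 × 0.18 = 0.072
  Condition Alpha: 0.09 × 0.297 = 0.02673
  Condition Epsilon: 0.11 × 0.23 = 0.0253
  Condition Zeta: 0.4 × 0.09 = 0.036
Sum = 0.16003.
P(Condition Delta | symptomatic) = 0.072/0.16003 ≈ 0.450
P(Condition Alpha | symptomatic) = 0.02673/0.16003 ≈ 0.167
P(Condition Epsilon | symptomatic) = 0.0253/0.16003 ≈ 0.158
P(Condition Zeta | symptomatic) = 0.036/0.16003 ≈ 0.225

Condition Delta 0.450, Condition Alpha 0.167, Condition Epsilon 0.158, Condition Zeta 0.225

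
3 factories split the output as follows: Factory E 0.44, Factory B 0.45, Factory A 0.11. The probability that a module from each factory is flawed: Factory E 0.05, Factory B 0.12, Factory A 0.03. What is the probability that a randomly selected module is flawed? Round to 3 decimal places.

By Bayes' rule, posterior ∝ prior × likelihood:
  Factory E: 0.44 × 0.05 = 0.022
  Factory B: 0.45 × 0.12 = 0.054
  Factory A: 0.11 × 0.03 = 0.0033
P(flawed) = 0.022 + 0.054 + 0.0033 = 0.0793 → 0.079.

0.079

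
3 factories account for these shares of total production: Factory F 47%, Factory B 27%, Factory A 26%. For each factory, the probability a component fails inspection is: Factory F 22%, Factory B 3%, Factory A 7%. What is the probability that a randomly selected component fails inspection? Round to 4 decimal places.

0.1297

By Bayes' rule, posterior ∝ prior × likelihood:
  Factory F: 0.47 × 0.22 = 0.1034
  Factory B: 0.27 × 0.03 = 0.0081
  Factory A: 0.26 × 0.07 = 0.0182
P(nonconforming) = 0.1034 + 0.0081 + 0.0182 = 0.1297 → 0.1297.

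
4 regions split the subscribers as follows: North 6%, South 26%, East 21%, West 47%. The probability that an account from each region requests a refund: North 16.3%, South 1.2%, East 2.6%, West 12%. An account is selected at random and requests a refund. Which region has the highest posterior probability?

West

Unnormalized posteriors (prior × likelihood):
  North: 0.06 × 0.163 = 0.00978
  South: 0.26 × 0.012 = 0.00312
  East: 0.21 × 0.026 = 0.00546
  West: 0.47 × 0.12 = 0.0564
Normalizing constant = 0.07476.
Largest term belongs to West, so West is most probable.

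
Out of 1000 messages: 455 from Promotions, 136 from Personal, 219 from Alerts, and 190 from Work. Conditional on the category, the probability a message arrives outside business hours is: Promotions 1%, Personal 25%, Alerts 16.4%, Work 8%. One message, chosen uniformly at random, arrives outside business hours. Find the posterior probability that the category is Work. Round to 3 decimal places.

0.170

By Bayes' rule, posterior ∝ prior × likelihood:
  Promotions: 0.455 × 0.01 = 0.00455
  Personal: 0.136 × 0.25 = 0.034
  Alerts: 0.219 × 0.164 = 0.035916
  Work: 0.19 × 0.08 = 0.0152
Normalizing constant = 0.089666.
P(Work | evidence) = 0.0152 / 0.089666 ≈ 0.170.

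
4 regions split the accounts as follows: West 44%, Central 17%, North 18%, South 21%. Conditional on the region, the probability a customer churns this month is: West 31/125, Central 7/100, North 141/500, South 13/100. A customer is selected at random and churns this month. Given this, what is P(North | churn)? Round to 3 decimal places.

0.255

By Bayes' rule, posterior ∝ prior × likelihood:
  West: 0.44 × 0.248 = 0.10912
  Central: 0.17 × 0.07 = 0.0119
  North: 0.18 × 0.282 = 0.05076
  South: 0.21 × 0.13 = 0.0273
Total = 0.19908.
P(North | evidence) = 0.05076 / 0.19908 ≈ 0.255.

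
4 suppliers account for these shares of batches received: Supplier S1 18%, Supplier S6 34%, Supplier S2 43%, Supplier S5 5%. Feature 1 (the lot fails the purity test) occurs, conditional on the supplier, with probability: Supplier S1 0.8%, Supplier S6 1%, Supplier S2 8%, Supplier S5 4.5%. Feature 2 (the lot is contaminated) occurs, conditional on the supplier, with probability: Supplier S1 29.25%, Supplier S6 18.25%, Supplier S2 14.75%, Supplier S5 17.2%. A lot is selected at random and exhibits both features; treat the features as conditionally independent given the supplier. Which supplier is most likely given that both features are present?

By Bayes' rule, posterior ∝ prior × likelihood:
  Supplier S1: 0.18 × 0.008 × 0.2925 = 0.0004212
  Supplier S6: 0.34 × 0.01 × 0.1825 = 0.0006205
  Supplier S2: 0.43 × 0.08 × 0.1475 = 0.005074
  Supplier S5: 0.05 × 0.045 × 0.172 = 0.000387
Sum = 0.0065027.
Largest term belongs to Supplier S2, so Supplier S2 is most probable.

Supplier S2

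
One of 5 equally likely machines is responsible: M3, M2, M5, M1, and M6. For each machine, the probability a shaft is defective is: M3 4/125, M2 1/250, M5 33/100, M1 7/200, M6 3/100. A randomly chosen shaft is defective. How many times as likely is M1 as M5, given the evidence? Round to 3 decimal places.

With a uniform prior (1/5 each), posterior ∝ likelihood:
  M3: 0.032
  M2: 0.004
  M5: 0.33
  M1: 0.035
  M6: 0.03
Sum = 0.431.
The ratio is 0.035 / 0.33 (the normalizer cancels) = 0.106.

0.106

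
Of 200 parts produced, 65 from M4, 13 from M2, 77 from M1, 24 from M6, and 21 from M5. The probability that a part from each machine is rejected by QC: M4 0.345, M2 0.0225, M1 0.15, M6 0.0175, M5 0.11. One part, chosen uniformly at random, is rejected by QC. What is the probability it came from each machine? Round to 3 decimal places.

By Bayes' rule, posterior ∝ prior × likelihood:
  M4: 0.325 × 0.345 = 0.112125
  M2: 0.065 × 0.0225 = 0.0014625
  M1: 0.385 × 0.15 = 0.05775
  M6: 0.12 × 0.0175 = 0.0021
  M5: 0.105 × 0.11 = 0.01155
Sum = 0.1849875.
P(M4 | rejected) = 0.112125/0.1849875 ≈ 0.606
P(M2 | rejected) = 0.0014625/0.1849875 ≈ 0.008
P(M1 | rejected) = 0.05775/0.1849875 ≈ 0.312
P(M6 | rejected) = 0.0021/0.1849875 ≈ 0.011
P(M5 | rejected) = 0.01155/0.1849875 ≈ 0.062

M4 0.606, M2 0.008, M1 0.312, M6 0.011, M5 0.062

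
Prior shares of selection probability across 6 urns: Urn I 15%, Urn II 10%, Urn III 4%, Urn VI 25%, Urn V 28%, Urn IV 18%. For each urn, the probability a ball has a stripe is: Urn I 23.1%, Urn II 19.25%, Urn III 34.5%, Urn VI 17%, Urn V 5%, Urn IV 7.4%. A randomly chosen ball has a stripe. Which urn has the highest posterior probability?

Urn VI

Compute prior × likelihood for every hypothesis:
  Urn I: 0.15 × 0.231 = 0.03465
  Urn II: 0.1 × 0.1925 = 0.01925
  Urn III: 0.04 × 0.345 = 0.0138
  Urn VI: 0.25 × 0.17 = 0.0425
  Urn V: 0.28 × 0.05 = 0.014
  Urn IV: 0.18 × 0.074 = 0.01332
Sum = 0.13752.
Largest term belongs to Urn VI, so Urn VI is most probable.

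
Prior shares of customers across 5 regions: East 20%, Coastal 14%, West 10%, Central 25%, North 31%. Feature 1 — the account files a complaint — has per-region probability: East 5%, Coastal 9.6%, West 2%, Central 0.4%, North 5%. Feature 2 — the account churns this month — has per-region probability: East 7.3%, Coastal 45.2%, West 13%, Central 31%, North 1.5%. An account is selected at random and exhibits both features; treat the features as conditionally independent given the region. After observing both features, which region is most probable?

By Bayes' rule, posterior ∝ prior × likelihood:
  East: 0.2 × 0.05 × 0.073 = 0.00073
  Coastal: 0.14 × 0.096 × 0.452 = 0.00607488
  West: 0.1 × 0.02 × 0.13 = 0.00026
  Central: 0.25 × 0.004 × 0.31 = 0.00031
  North: 0.31 × 0.05 × 0.015 = 0.0002325
Total = 0.00760738.
Largest term belongs to Coastal, so Coastal is most probable.

Coastal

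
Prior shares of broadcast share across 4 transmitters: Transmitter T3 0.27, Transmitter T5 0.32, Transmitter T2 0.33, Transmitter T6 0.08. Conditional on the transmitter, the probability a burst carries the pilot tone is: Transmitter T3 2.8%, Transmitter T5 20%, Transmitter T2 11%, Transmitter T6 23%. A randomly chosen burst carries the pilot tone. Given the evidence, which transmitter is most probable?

Transmitter T5

Compute prior × likelihood for every hypothesis:
  Transmitter T3: 0.27 × 0.028 = 0.00756
  Transmitter T5: 0.32 × 0.2 = 0.064
  Transmitter T2: 0.33 × 0.11 = 0.0363
  Transmitter T6: 0.08 × 0.23 = 0.0184
Normalizing constant = 0.12626.
Largest term belongs to Transmitter T5, so Transmitter T5 is most probable.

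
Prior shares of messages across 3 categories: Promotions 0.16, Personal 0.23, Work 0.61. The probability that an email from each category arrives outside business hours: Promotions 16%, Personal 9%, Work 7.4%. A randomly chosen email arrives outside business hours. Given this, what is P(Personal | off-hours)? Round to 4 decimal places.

Prior × likelihood for each hypothesis:
  Promotions: 0.16 × 0.16 = 0.0256
  Personal: 0.23 × 0.09 = 0.0207
  Work: 0.61 × 0.074 = 0.04514
Normalizing constant = 0.09144.
P(Personal | evidence) = 0.0207 / 0.09144 ≈ 0.2264.

0.2264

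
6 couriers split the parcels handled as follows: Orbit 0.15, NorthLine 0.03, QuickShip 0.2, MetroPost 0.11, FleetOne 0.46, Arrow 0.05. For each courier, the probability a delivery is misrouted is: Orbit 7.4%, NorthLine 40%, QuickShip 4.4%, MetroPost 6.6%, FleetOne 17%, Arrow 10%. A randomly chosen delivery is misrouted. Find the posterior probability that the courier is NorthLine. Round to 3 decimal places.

Compute prior × likelihood for every hypothesis:
  Orbit: 0.15 × 0.074 = 0.0111
  NorthLine: 0.03 × 0.4 = 0.012
  QuickShip: 0.2 × 0.044 = 0.0088
  MetroPost: 0.11 × 0.066 = 0.00726
  FleetOne: 0.46 × 0.17 = 0.0782
  Arrow: 0.05 × 0.1 = 0.005
Sum = 0.12236.
P(NorthLine | evidence) = 0.012 / 0.12236 ≈ 0.098.

0.098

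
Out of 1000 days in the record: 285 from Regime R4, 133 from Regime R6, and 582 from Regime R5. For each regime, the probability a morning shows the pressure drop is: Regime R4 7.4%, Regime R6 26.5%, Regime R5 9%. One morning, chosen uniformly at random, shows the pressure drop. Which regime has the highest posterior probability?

Regime R5

Prior × likelihood for each hypothesis:
  Regime R4: 0.285 × 0.074 = 0.02109
  Regime R6: 0.133 × 0.265 = 0.035245
  Regime R5: 0.582 × 0.09 = 0.05238
Sum = 0.108715.
Largest term belongs to Regime R5, so Regime R5 is most probable.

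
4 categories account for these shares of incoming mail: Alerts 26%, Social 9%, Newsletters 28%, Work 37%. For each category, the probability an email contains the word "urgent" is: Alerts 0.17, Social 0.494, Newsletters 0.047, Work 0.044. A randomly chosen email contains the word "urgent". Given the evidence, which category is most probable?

By Bayes' rule, posterior ∝ prior × likelihood:
  Alerts: 0.26 × 0.17 = 0.0442
  Social: 0.09 × 0.494 = 0.04446
  Newsletters: 0.28 × 0.047 = 0.01316
  Work: 0.37 × 0.044 = 0.01628
Total = 0.1181.
Largest term belongs to Social, so Social is most probable.

Social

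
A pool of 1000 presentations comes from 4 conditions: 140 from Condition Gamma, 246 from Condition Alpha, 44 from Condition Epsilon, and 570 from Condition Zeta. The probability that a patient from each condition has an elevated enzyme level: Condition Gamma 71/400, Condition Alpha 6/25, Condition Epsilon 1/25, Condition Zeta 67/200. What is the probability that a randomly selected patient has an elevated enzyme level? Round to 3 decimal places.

Prior × likelihood for each hypothesis:
  Condition Gamma: 0.14 × 0.1775 = 0.02485
  Condition Alpha: 0.246 × 0.24 = 0.05904
  Condition Epsilon: 0.044 × 0.04 = 0.00176
  Condition Zeta: 0.57 × 0.335 = 0.19095
P(elevated) = 0.02485 + 0.05904 + 0.00176 + 0.19095 = 0.2766 → 0.277.

0.277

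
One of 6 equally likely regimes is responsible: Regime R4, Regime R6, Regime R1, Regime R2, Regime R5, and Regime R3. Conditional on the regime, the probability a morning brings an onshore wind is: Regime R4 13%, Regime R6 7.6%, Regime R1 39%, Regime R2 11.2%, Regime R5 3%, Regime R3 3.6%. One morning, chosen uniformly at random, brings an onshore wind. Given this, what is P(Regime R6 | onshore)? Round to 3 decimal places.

With a uniform prior (1/6 each), posterior ∝ likelihood:
  Regime R4: 0.13
  Regime R6: 0.076
  Regime R1: 0.39
  Regime R2: 0.112
  Regime R5: 0.03
  Regime R3: 0.036
Total = 0.774.
P(Regime R6 | evidence) = 0.076 / 0.774 ≈ 0.098.

0.098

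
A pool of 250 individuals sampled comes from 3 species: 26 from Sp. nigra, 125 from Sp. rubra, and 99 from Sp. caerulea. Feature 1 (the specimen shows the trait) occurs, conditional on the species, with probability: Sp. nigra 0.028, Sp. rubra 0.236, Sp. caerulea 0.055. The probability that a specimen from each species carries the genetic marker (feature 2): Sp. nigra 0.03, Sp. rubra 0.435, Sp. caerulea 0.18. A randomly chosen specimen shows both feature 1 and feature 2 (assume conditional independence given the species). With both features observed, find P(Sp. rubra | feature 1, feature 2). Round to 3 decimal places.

Prior × likelihood for each hypothesis:
  Sp. nigra: 0.104 × 0.028 × 0.03 = 0.00008736
  Sp. rubra: 0.5 × 0.236 × 0.435 = 0.05133
  Sp. caerulea: 0.396 × 0.055 × 0.18 = 0.0039204
Sum = 0.05533776.
P(Sp. rubra | evidence) = 0.05133 / 0.05533776 ≈ 0.928.

0.928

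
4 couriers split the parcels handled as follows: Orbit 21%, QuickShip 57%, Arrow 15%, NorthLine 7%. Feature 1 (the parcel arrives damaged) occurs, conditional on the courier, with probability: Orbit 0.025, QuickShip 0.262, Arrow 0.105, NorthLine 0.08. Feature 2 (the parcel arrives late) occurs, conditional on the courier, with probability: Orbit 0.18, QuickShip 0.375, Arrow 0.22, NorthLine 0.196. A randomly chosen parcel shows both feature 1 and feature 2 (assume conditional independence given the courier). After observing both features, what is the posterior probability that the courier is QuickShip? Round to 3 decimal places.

0.910

Prior × likelihood for each hypothesis:
  Orbit: 0.21 × 0.025 × 0.18 = 0.000945
  QuickShip: 0.57 × 0.262 × 0.375 = 0.0560025
  Arrow: 0.15 × 0.105 × 0.22 = 0.003465
  NorthLine: 0.07 × 0.08 × 0.196 = 0.0010976
Total = 0.0615101.
P(QuickShip | evidence) = 0.0560025 / 0.0615101 ≈ 0.910.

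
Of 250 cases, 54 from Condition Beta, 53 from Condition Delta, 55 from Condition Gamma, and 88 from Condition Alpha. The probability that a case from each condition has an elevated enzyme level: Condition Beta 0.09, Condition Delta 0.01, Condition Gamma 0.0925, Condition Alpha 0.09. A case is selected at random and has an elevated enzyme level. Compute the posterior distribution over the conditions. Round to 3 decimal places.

Unnormalized posteriors (prior × likelihood):
  Condition Beta: 0.216 × 0.09 = 0.01944
  Condition Delta: 0.212 × 0.01 = 0.00212
  Condition Gamma: 0.22 × 0.0925 = 0.02035
  Condition Alpha: 0.352 × 0.09 = 0.03168
Sum = 0.07359.
P(Condition Beta | elevated) = 0.01944/0.07359 ≈ 0.264
P(Condition Delta | elevated) = 0.00212/0.07359 ≈ 0.029
P(Condition Gamma | elevated) = 0.02035/0.07359 ≈ 0.277
P(Condition Alpha | elevated) = 0.03168/0.07359 ≈ 0.430

Condition Beta 0.264, Condition Delta 0.029, Condition Gamma 0.277, Condition Alpha 0.430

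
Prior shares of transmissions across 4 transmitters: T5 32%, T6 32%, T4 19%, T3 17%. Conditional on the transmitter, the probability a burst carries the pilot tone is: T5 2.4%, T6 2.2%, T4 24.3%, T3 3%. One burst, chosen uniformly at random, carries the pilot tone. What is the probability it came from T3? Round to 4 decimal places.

By Bayes' rule, posterior ∝ prior × likelihood:
  T5: 0.32 × 0.024 = 0.00768
  T6: 0.32 × 0.022 = 0.00704
  T4: 0.19 × 0.243 = 0.04617
  T3: 0.17 × 0.03 = 0.0051
Sum = 0.06599.
P(T3 | evidence) = 0.0051 / 0.06599 ≈ 0.0773.

0.0773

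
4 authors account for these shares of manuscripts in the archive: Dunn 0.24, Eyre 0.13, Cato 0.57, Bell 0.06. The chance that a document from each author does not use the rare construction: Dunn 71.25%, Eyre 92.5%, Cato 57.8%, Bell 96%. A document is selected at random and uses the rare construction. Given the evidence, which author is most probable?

Taking complements, P(rare-form | each) = Dunn 0.2875, Eyre 0.075, Cato 0.422, Bell 0.04.
Compute prior × likelihood for every hypothesis:
  Dunn: 0.24 × 0.2875 = 0.069
  Eyre: 0.13 × 0.075 = 0.00975
  Cato: 0.57 × 0.422 = 0.24054
  Bell: 0.06 × 0.04 = 0.0024
Total = 0.32169.
Largest term belongs to Cato, so Cato is most probable.

Cato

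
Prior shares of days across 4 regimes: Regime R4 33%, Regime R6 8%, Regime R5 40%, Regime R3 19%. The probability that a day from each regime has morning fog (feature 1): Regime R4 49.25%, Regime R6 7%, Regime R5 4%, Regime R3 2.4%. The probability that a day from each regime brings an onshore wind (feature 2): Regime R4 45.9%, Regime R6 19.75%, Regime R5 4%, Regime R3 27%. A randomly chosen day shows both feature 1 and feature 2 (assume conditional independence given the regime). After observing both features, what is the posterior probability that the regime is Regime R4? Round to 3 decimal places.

0.962

Compute prior × likelihood for every hypothesis:
  Regime R4: 0.33 × 0.4925 × 0.459 = 0.074598975
  Regime R6: 0.08 × 0.07 × 0.1975 = 0.001106
  Regime R5: 0.4 × 0.04 × 0.04 = 0.00064
  Regime R3: 0.19 × 0.024 × 0.27 = 0.0012312
Total = 0.077576175.
P(Regime R4 | evidence) = 0.074598975 / 0.077576175 ≈ 0.962.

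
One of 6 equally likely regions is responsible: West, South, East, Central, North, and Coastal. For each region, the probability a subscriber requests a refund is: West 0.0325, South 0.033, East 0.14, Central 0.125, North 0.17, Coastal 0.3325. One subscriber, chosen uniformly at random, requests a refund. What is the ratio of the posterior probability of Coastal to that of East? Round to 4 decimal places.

2.3750

Since the prior is uniform, the posterior is proportional to the likelihood:
  West: 0.0325
  South: 0.033
  East: 0.14
  Central: 0.125
  North: 0.17
  Coastal: 0.3325
Total = 0.833.
The ratio is 0.3325 / 0.14 (the normalizer cancels) = 2.3750.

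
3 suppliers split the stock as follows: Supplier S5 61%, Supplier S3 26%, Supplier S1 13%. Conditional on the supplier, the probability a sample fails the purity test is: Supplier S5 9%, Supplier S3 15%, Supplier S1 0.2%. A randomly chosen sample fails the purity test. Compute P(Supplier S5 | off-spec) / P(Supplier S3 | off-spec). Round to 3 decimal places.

1.408

Compute prior × likelihood for every hypothesis:
  Supplier S5: 0.61 × 0.09 = 0.0549
  Supplier S3: 0.26 × 0.15 = 0.039
  Supplier S1: 0.13 × 0.002 = 0.00026
Normalizing constant = 0.09416.
The ratio is 0.0549 / 0.039 (the normalizer cancels) = 1.408.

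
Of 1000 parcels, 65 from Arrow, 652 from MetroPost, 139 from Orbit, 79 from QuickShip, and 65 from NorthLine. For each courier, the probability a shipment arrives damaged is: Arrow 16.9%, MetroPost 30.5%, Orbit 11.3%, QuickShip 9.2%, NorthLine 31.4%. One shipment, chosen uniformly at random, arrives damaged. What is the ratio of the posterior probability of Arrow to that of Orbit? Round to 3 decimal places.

0.699

Unnormalized posteriors (prior × likelihood):
  Arrow: 0.065 × 0.169 = 0.010985
  MetroPost: 0.652 × 0.305 = 0.19886
  Orbit: 0.139 × 0.113 = 0.015707
  QuickShip: 0.079 × 0.092 = 0.007268
  NorthLine: 0.065 × 0.314 = 0.02041
Total = 0.25323.
The ratio is 0.010985 / 0.015707 (the normalizer cancels) = 0.699.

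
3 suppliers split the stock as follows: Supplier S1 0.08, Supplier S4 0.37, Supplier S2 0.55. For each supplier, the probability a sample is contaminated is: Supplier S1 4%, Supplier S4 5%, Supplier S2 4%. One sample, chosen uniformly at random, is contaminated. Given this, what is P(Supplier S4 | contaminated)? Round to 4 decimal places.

0.4233

Prior × likelihood for each hypothesis:
  Supplier S1: 0.08 × 0.04 = 0.0032
  Supplier S4: 0.37 × 0.05 = 0.0185
  Supplier S2: 0.55 × 0.04 = 0.022
Normalizing constant = 0.0437.
P(Supplier S4 | evidence) = 0.0185 / 0.0437 ≈ 0.4233.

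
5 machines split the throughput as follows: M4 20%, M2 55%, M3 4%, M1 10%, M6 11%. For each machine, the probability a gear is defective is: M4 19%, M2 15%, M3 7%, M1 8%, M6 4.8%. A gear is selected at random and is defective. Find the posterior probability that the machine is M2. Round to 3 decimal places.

0.604

Unnormalized posteriors (prior × likelihood):
  M4: 0.2 × 0.19 = 0.038
  M2: 0.55 × 0.15 = 0.0825
  M3: 0.04 × 0.07 = 0.0028
  M1: 0.1 × 0.08 = 0.008
  M6: 0.11 × 0.048 = 0.00528
Normalizing constant = 0.13658.
P(M2 | evidence) = 0.0825 / 0.13658 ≈ 0.604.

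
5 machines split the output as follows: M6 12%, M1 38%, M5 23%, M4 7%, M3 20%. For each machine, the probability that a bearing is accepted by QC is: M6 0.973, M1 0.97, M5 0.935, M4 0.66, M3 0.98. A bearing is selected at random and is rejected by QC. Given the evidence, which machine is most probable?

Taking complements, P(rejected | each) = M6 0.027, M1 0.03, M5 0.065, M4 0.34, M3 0.02.
Compute prior × likelihood for every hypothesis:
  M6: 0.12 × 0.027 = 0.00324
  M1: 0.38 × 0.03 = 0.0114
  M5: 0.23 × 0.065 = 0.01495
  M4: 0.07 × 0.34 = 0.0238
  M3: 0.2 × 0.02 = 0.004
Sum = 0.05739.
Largest term belongs to M4, so M4 is most probable.

M4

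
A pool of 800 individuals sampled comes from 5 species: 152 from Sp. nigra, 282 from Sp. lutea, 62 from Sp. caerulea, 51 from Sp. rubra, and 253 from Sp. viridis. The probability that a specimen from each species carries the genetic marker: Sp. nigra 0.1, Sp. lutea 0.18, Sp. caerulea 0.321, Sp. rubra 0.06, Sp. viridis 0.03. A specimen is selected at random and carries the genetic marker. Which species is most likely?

Unnormalized posteriors (prior × likelihood):
  Sp. nigra: 0.19 × 0.1 = 0.019
  Sp. lutea: 0.3525 × 0.18 = 0.06345
  Sp. caerulea: 0.0775 × 0.321 = 0.0248775
  Sp. rubra: 0.06375 × 0.06 = 0.003825
  Sp. viridis: 0.31625 × 0.03 = 0.0094875
Total = 0.12064.
Largest term belongs to Sp. lutea, so Sp. lutea is most probable.

Sp. lutea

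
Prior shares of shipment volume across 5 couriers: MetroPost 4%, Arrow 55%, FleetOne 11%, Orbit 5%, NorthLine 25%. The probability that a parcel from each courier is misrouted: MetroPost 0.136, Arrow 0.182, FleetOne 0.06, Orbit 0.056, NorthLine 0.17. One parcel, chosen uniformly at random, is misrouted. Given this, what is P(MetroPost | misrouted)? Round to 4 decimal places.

Prior × likelihood for each hypothesis:
  MetroPost: 0.04 × 0.136 = 0.00544
  Arrow: 0.55 × 0.182 = 0.1001
  FleetOne: 0.11 × 0.06 = 0.0066
  Orbit: 0.05 × 0.056 = 0.0028
  NorthLine: 0.25 × 0.17 = 0.0425
Sum = 0.15744.
P(MetroPost | evidence) = 0.00544 / 0.15744 ≈ 0.0346.

0.0346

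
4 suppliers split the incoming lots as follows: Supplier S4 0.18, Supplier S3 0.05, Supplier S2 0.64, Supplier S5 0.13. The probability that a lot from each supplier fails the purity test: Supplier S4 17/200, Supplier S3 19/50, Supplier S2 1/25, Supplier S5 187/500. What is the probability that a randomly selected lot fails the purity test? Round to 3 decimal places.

Unnormalized posteriors (prior × likelihood):
  Supplier S4: 0.18 × 0.085 = 0.0153
  Supplier S3: 0.05 × 0.38 = 0.019
  Supplier S2: 0.64 × 0.04 = 0.0256
  Supplier S5: 0.13 × 0.374 = 0.04862
P(off-spec) = 0.0153 + 0.019 + 0.0256 + 0.04862 = 0.10852 → 0.109.

0.109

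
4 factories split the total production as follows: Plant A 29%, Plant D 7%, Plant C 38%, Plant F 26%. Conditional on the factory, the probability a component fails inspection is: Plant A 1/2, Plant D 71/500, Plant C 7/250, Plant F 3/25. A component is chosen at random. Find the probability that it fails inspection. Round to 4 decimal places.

Compute prior × likelihood for every hypothesis:
  Plant A: 0.29 × 0.5 = 0.145
  Plant D: 0.07 × 0.142 = 0.00994
  Plant C: 0.38 × 0.028 = 0.01064
  Plant F: 0.26 × 0.12 = 0.0312
P(nonconforming) = 0.145 + 0.00994 + 0.01064 + 0.0312 = 0.19678 → 0.1968.

0.1968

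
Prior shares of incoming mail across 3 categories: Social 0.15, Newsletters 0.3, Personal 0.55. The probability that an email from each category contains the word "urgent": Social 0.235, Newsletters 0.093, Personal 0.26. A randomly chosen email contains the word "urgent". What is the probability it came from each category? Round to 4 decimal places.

Social 0.1710, Newsletters 0.1353, Personal 0.6937

Prior × likelihood for each hypothesis:
  Social: 0.15 × 0.235 = 0.03525
  Newsletters: 0.3 × 0.093 = 0.0279
  Personal: 0.55 × 0.26 = 0.143
Sum = 0.20615.
P(Social | urgent-flag) = 0.03525/0.20615 ≈ 0.1710
P(Newsletters | urgent-flag) = 0.0279/0.20615 ≈ 0.1353
P(Personal | urgent-flag) = 0.143/0.20615 ≈ 0.6937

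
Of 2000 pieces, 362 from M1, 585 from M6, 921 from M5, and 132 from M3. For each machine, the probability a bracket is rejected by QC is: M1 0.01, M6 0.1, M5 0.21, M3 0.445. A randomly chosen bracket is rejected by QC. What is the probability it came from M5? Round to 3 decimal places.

Prior × likelihood for each hypothesis:
  M1: 0.181 × 0.01 = 0.00181
  M6: 0.2925 × 0.1 = 0.02925
  M5: 0.4605 × 0.21 = 0.096705
  M3: 0.066 × 0.445 = 0.02937
Sum = 0.157135.
P(M5 | evidence) = 0.096705 / 0.157135 ≈ 0.615.

0.615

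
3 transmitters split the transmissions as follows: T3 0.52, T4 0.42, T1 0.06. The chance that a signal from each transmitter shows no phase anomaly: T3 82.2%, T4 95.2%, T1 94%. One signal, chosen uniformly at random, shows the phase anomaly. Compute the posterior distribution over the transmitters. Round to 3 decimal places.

Taking complements, P(anomaly | each) = T3 0.178, T4 0.048, T1 0.06.
Unnormalized posteriors (prior × likelihood):
  T3: 0.52 × 0.178 = 0.09256
  T4: 0.42 × 0.048 = 0.02016
  T1: 0.06 × 0.06 = 0.0036
Normalizing constant = 0.11632.
P(T3 | anomaly) = 0.09256/0.11632 ≈ 0.796
P(T4 | anomaly) = 0.02016/0.11632 ≈ 0.173
P(T1 | anomaly) = 0.0036/0.11632 ≈ 0.031

T3 0.796, T4 0.173, T1 0.031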